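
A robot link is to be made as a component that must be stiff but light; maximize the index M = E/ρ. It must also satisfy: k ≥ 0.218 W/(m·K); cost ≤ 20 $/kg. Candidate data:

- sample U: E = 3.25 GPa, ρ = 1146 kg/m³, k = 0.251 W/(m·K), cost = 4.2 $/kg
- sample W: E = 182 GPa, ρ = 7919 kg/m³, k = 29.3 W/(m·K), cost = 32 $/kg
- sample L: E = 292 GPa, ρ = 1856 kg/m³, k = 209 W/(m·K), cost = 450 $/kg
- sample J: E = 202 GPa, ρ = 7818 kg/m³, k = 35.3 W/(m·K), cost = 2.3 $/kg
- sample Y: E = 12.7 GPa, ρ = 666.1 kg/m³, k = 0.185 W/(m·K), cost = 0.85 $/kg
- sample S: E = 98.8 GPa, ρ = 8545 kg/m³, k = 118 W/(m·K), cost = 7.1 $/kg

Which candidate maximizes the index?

sample J

Screen on constraints: k ≥ 0.218 W/(m·K); cost ≤ 20 $/kg. Survivors: sample U, sample J, sample S.
Computing M directly (units already consistent):
  sample J: M = 25.8 MN·m/kg
  sample S: M = 11.6 MN·m/kg
  sample U: M = 2.84 MN·m/kg
Sample J ranks first.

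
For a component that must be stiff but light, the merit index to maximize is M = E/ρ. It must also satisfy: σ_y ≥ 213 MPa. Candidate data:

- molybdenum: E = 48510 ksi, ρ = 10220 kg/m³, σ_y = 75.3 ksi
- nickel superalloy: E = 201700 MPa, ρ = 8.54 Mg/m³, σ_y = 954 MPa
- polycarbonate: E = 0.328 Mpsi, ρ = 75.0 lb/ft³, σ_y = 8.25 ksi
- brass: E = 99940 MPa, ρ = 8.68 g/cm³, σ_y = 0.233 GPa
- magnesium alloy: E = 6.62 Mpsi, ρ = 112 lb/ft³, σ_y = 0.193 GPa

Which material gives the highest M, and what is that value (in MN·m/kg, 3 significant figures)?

molybdenum, M = 32.7 MN·m/kg

Screen on constraints: σ_y ≥ 213 MPa. Survivors: molybdenum, nickel superalloy, brass.
Putting every candidate on a common basis:
  molybdenum: E = 334.5 GPa, ρ = 10220 kg/m³
  nickel superalloy: E = 201.7 GPa, ρ = 8540 kg/m³
  brass: E = 99.94 GPa, ρ = 8680 kg/m³
  molybdenum: M = 32.7 MN·m/kg
  nickel superalloy: M = 23.6 MN·m/kg
  brass: M = 11.5 MN·m/kg
Molybdenum has the largest M.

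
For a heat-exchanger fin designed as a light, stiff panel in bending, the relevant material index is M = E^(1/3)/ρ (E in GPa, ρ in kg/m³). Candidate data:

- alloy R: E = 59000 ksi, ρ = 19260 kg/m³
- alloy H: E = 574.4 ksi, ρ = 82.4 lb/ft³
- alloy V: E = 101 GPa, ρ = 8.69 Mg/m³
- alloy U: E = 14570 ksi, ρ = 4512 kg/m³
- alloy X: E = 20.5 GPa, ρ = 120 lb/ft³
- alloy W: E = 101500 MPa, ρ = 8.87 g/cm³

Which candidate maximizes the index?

In SI units:
  alloy R: E = 406.8 GPa, ρ = 19260 kg/m³
  alloy H: E = 3.960 GPa, ρ = 1320 kg/m³
  alloy V: E = 101.0 GPa, ρ = 8690 kg/m³
  alloy U: E = 100.5 GPa, ρ = 4512 kg/m³
  alloy X: E = 20.50 GPa, ρ = 1922 kg/m³
  alloy W: E = 101.5 GPa, ρ = 8870 kg/m³
  alloy X: M = 1.42×10⁻³
  alloy H: M = 1.20×10⁻³
  alloy U: M = 1.03×10⁻³
  alloy V: M = 0.536×10⁻³
  alloy W: M = 0.526×10⁻³
  alloy R: M = 0.385×10⁻³
The maximum is for alloy X.

alloy X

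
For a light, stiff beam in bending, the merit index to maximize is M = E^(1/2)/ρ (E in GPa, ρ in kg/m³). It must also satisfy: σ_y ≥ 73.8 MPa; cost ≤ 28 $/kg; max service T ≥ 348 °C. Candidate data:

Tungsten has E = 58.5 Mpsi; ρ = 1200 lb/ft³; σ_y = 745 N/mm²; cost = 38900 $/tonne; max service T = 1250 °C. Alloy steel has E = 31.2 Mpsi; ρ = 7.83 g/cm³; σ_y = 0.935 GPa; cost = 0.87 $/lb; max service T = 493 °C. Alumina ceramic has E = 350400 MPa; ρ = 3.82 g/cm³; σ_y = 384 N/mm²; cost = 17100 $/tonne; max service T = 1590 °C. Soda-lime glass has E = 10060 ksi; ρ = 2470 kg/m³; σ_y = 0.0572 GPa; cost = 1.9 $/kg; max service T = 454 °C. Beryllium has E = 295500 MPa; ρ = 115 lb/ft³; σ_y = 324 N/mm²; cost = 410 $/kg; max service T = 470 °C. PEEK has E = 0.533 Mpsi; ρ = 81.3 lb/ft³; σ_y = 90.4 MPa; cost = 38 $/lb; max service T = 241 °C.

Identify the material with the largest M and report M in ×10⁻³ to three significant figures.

alumina ceramic, M = 4.90×10⁻³

Screen on constraints: σ_y ≥ 73.8 MPa; cost ≤ 28 $/kg; max service T ≥ 348 °C. Survivors: alloy steel, alumina ceramic.
Normalizing units and computing the index:
  alloy steel: E = 215.1 GPa, ρ = 7830 kg/m³
  alumina ceramic: E = 350.4 GPa, ρ = 3820 kg/m³
  alumina ceramic: M = 4.90×10⁻³
  alloy steel: M = 1.87×10⁻³
Alumina ceramic has the largest M.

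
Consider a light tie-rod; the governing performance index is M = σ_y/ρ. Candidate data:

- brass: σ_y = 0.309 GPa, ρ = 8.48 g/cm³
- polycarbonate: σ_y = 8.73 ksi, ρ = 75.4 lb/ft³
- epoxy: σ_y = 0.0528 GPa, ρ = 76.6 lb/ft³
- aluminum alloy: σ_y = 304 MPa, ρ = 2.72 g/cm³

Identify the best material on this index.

aluminum alloy

Putting every candidate on a common basis:
  brass: σ_y = 309.0 MPa, ρ = 8480 kg/m³
  polycarbonate: σ_y = 60.19 MPa, ρ = 1208 kg/m³
  epoxy: σ_y = 52.80 MPa, ρ = 1227 kg/m³
  aluminum alloy: σ_y = 304.0 MPa, ρ = 2720 kg/m³
  aluminum alloy: M = 112 kN·m/kg
  polycarbonate: M = 49.8 kN·m/kg
  epoxy: M = 43.0 kN·m/kg
  brass: M = 36.4 kN·m/kg
Aluminum alloy has the largest M.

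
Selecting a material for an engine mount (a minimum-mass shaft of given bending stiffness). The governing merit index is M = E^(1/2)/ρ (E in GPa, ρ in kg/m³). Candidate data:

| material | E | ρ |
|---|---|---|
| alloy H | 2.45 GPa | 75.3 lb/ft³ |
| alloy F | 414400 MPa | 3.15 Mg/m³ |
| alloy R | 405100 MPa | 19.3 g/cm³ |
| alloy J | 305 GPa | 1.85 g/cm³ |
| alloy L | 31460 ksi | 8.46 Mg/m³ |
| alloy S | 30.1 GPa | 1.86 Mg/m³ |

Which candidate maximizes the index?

After converting to SI:
  alloy H: E = 2.450 GPa, ρ = 1206 kg/m³
  alloy F: E = 414.4 GPa, ρ = 3150 kg/m³
  alloy R: E = 405.1 GPa, ρ = 19300 kg/m³
  alloy J: E = 305.0 GPa, ρ = 1850 kg/m³
  alloy L: E = 216.9 GPa, ρ = 8460 kg/m³
  alloy S: E = 30.10 GPa, ρ = 1860 kg/m³
  alloy J: M = 9.44×10⁻³
  alloy F: M = 6.46×10⁻³
  alloy S: M = 2.95×10⁻³
  alloy L: M = 1.74×10⁻³
  alloy H: M = 1.30×10⁻³
  alloy R: M = 1.04×10⁻³
Alloy J ranks first.

alloy J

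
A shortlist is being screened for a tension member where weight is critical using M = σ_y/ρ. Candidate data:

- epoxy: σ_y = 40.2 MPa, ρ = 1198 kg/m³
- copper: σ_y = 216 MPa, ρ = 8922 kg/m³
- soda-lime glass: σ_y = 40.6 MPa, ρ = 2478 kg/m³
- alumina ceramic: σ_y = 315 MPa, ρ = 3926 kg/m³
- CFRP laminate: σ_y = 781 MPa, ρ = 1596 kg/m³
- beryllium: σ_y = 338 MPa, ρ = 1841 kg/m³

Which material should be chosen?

CFRP laminate

Evaluate M for each candidate:
  CFRP laminate: M = 489 kN·m/kg
  beryllium: M = 184 kN·m/kg
  alumina ceramic: M = 80.2 kN·m/kg
  epoxy: M = 33.6 kN·m/kg
  copper: M = 24.2 kN·m/kg
  soda-lime glass: M = 16.4 kN·m/kg
Highest index: CFRP laminate.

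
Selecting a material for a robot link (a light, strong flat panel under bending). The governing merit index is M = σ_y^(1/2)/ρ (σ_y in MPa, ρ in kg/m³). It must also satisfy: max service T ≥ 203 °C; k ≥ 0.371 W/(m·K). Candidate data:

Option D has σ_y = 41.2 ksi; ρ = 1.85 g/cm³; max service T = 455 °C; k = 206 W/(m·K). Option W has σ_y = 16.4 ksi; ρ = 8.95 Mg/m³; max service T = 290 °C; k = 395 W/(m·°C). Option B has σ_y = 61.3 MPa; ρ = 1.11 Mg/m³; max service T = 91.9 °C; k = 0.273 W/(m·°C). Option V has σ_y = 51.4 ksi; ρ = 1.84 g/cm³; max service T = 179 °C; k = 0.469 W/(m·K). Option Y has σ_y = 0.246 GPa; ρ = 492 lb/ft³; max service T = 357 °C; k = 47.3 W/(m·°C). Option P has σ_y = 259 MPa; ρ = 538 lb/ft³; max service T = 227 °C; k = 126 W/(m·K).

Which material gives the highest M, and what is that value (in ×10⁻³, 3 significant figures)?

option D, M = 9.11×10⁻³

Screen on constraints: max service T ≥ 203 °C; k ≥ 0.371 W/(m·K). Survivors: option D, option W, option Y, option P.
Convert each candidate to consistent units, then evaluate M:
  option D: σ_y = 284.1 MPa, ρ = 1850 kg/m³
  option W: σ_y = 113.1 MPa, ρ = 8950 kg/m³
  option Y: σ_y = 246.0 MPa, ρ = 7881 kg/m³
  option P: σ_y = 259.0 MPa, ρ = 8618 kg/m³
  option D: M = 9.11×10⁻³
  option Y: M = 1.99×10⁻³
  option P: M = 1.87×10⁻³
  option W: M = 1.19×10⁻³
Option D ranks first.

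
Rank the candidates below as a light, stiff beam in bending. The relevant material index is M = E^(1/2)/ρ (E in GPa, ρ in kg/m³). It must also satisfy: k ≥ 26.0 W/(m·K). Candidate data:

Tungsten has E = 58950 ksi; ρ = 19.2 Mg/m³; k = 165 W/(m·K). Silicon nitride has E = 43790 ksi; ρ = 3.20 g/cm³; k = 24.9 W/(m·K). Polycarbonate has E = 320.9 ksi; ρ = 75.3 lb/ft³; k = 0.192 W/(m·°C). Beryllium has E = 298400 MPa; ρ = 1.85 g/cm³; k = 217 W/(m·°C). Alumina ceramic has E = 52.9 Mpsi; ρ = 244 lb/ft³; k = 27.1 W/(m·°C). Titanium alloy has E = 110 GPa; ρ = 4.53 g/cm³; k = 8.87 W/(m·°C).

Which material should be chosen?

Screen on constraints: k ≥ 26.0 W/(m·K). Survivors: tungsten, beryllium, alumina ceramic.
In SI units:
  tungsten: E = 406.4 GPa, ρ = 19200 kg/m³
  beryllium: E = 298.4 GPa, ρ = 1850 kg/m³
  alumina ceramic: E = 364.7 GPa, ρ = 3909 kg/m³
  beryllium: M = 9.34×10⁻³
  alumina ceramic: M = 4.89×10⁻³
  tungsten: M = 1.05×10⁻³
Beryllium ranks first.

beryllium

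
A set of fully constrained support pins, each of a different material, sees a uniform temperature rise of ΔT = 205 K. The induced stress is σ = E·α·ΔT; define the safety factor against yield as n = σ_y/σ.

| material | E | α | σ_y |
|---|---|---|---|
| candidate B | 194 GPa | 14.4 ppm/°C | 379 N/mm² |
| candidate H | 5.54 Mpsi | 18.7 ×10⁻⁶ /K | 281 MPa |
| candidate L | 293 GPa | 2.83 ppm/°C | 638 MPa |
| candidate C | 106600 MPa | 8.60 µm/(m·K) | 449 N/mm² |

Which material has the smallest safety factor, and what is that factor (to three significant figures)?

Per material, after unit conversion:
  candidate B: E = 194.0, α = 14.4, σ_y = 379.0 → σ = 573 MPa, n = 0.662
  candidate H: E = 38.20, α = 18.7, σ_y = 281.0 → σ = 146 MPa, n = 1.92
  candidate L: E = 293.0, α = 2.83, σ_y = 638.0 → σ = 170 MPa, n = 3.75
  candidate C: E = 106.6, α = 8.60, σ_y = 449.0 → σ = 188 MPa, n = 2.39
Candidate B has the lowest safety factor, n = 0.662.

candidate B, n = 0.662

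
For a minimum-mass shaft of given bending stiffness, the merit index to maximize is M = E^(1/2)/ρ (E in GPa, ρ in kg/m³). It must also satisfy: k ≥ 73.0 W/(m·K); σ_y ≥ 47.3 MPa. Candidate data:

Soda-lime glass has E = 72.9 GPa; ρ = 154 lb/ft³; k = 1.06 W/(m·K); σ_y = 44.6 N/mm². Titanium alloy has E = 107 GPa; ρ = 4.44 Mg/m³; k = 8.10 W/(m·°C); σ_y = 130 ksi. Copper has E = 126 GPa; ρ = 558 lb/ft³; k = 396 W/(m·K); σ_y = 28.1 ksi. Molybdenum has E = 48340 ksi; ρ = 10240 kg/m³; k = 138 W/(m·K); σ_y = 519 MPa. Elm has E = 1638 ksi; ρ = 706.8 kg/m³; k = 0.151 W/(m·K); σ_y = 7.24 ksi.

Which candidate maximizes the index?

Screen on constraints: k ≥ 73.0 W/(m·K); σ_y ≥ 47.3 MPa. Survivors: copper, molybdenum.
In SI units:
  copper: E = 126.0 GPa, ρ = 8938 kg/m³
  molybdenum: E = 333.3 GPa, ρ = 10240 kg/m³
  molybdenum: M = 1.78×10⁻³
  copper: M = 1.26×10⁻³
Molybdenum ranks first.

molybdenum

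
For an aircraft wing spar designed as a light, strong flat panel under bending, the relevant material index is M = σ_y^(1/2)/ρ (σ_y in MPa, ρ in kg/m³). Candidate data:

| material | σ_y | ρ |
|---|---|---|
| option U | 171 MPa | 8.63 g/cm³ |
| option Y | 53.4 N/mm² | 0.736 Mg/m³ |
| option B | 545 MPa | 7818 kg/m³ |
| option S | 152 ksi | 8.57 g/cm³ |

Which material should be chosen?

option Y

After converting to SI:
  option U: σ_y = 171.0 MPa, ρ = 8630 kg/m³
  option Y: σ_y = 53.40 MPa, ρ = 736.0 kg/m³
  option B: σ_y = 545.0 MPa, ρ = 7818 kg/m³
  option S: σ_y = 1048 MPa, ρ = 8570 kg/m³
  option Y: M = 9.93×10⁻³
  option S: M = 3.78×10⁻³
  option B: M = 2.99×10⁻³
  option U: M = 1.52×10⁻³
Highest index: option Y.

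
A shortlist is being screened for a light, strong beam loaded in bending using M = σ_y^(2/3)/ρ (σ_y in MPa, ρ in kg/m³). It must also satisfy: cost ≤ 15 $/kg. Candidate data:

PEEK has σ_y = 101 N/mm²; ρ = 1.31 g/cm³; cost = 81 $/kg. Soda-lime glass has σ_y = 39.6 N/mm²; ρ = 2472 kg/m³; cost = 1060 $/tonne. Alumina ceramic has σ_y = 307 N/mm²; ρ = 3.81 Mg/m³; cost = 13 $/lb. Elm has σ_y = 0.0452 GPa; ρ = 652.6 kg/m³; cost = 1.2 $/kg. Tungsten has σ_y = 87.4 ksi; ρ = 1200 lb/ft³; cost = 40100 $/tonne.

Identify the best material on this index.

Screen on constraints: cost ≤ 15 $/kg. Survivors: soda-lime glass, elm.
In SI units:
  soda-lime glass: σ_y = 39.60 MPa, ρ = 2472 kg/m³
  elm: σ_y = 45.20 MPa, ρ = 652.6 kg/m³
  elm: M = 19.4×10⁻³
  soda-lime glass: M = 4.70×10⁻³
The maximum is for elm.

elm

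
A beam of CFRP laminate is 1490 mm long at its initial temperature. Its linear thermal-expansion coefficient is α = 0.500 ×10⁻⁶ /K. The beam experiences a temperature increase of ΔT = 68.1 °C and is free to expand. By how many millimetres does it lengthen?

ΔL = α·L₀·ΔT = 0.500×10⁻⁶ × 1490 mm × 68.10 K = 0.0507 mm.

0.0507 mm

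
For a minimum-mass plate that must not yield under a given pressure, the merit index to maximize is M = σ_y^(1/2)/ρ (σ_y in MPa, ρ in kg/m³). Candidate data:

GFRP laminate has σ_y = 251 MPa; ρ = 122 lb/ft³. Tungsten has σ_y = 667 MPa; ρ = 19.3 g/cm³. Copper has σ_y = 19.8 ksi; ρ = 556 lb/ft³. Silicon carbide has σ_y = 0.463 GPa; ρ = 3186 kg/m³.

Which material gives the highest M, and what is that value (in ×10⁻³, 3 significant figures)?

GFRP laminate, M = 8.11×10⁻³

Normalizing units and computing the index:
  GFRP laminate: σ_y = 251.0 MPa, ρ = 1954 kg/m³
  tungsten: σ_y = 667.0 MPa, ρ = 19300 kg/m³
  copper: σ_y = 136.5 MPa, ρ = 8906 kg/m³
  silicon carbide: σ_y = 463.0 MPa, ρ = 3186 kg/m³
  GFRP laminate: M = 8.11×10⁻³
  silicon carbide: M = 6.75×10⁻³
  tungsten: M = 1.34×10⁻³
  copper: M = 1.31×10⁻³
GFRP laminate has the largest M.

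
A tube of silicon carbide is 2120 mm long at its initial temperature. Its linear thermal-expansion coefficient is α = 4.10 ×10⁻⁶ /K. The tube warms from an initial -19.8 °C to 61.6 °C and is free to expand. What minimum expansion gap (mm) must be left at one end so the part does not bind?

ΔT = 61.6 − (-19.8) = 81.40 K.
ΔL = α·L₀·ΔT = 4.10×10⁻⁶ × 2120 mm × 81.40 K = 0.708 mm.

0.708 mm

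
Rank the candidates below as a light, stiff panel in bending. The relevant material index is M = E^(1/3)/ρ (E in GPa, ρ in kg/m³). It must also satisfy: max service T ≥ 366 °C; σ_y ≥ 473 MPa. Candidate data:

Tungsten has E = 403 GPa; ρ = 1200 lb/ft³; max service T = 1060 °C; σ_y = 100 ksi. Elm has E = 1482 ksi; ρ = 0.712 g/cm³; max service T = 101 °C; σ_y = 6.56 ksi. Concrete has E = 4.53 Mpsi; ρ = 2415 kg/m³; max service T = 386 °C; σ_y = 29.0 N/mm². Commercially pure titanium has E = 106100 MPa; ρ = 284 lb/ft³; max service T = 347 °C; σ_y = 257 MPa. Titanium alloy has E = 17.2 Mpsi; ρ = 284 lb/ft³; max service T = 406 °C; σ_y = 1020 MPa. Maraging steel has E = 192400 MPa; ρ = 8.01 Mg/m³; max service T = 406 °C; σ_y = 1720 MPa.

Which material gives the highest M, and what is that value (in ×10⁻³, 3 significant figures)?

Screen on constraints: max service T ≥ 366 °C; σ_y ≥ 473 MPa. Survivors: tungsten, titanium alloy, maraging steel.
In SI units:
  tungsten: E = 403.0 GPa, ρ = 19220 kg/m³
  titanium alloy: E = 118.6 GPa, ρ = 4549 kg/m³
  maraging steel: E = 192.4 GPa, ρ = 8010 kg/m³
  titanium alloy: M = 1.08×10⁻³
  maraging steel: M = 0.721×10⁻³
  tungsten: M = 0.384×10⁻³
The maximum is for titanium alloy.

titanium alloy, M = 1.08×10⁻³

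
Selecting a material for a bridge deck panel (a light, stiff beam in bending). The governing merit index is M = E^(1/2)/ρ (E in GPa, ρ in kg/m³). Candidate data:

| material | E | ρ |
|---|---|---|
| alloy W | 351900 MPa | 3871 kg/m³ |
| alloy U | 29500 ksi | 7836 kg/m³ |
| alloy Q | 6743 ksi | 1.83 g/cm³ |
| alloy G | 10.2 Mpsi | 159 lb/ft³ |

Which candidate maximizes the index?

Putting every candidate on a common basis:
  alloy W: E = 351.9 GPa, ρ = 3871 kg/m³
  alloy U: E = 203.4 GPa, ρ = 7836 kg/m³
  alloy Q: E = 46.49 GPa, ρ = 1830 kg/m³
  alloy G: E = 70.33 GPa, ρ = 2547 kg/m³
  alloy W: M = 4.85×10⁻³
  alloy Q: M = 3.73×10⁻³
  alloy G: M = 3.29×10⁻³
  alloy U: M = 1.82×10⁻³
Alloy W has the largest M.

alloy W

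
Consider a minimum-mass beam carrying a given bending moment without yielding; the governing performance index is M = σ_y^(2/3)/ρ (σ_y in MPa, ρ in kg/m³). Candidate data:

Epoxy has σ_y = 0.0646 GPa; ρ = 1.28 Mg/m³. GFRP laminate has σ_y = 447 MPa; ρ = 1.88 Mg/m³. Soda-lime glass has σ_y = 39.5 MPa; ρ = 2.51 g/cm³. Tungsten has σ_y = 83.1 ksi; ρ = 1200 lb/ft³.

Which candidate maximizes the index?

In SI units:
  epoxy: σ_y = 64.60 MPa, ρ = 1280 kg/m³
  GFRP laminate: σ_y = 447.0 MPa, ρ = 1880 kg/m³
  soda-lime glass: σ_y = 39.50 MPa, ρ = 2510 kg/m³
  tungsten: σ_y = 573.0 MPa, ρ = 19220 kg/m³
  GFRP laminate: M = 31.1×10⁻³
  epoxy: M = 12.6×10⁻³
  soda-lime glass: M = 4.62×10⁻³
  tungsten: M = 3.59×10⁻³
The maximum is for GFRP laminate.

GFRP laminate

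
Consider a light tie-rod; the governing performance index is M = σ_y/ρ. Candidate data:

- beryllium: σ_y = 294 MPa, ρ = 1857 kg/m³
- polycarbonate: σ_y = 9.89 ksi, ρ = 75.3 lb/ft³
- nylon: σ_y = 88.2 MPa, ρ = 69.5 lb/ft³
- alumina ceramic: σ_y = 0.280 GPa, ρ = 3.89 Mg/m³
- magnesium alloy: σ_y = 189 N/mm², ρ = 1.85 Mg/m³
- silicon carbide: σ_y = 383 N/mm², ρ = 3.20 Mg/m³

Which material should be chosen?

Normalizing units and computing the index:
  beryllium: σ_y = 294.0 MPa, ρ = 1857 kg/m³
  polycarbonate: σ_y = 68.19 MPa, ρ = 1206 kg/m³
  nylon: σ_y = 88.20 MPa, ρ = 1113 kg/m³
  alumina ceramic: σ_y = 280.0 MPa, ρ = 3890 kg/m³
  magnesium alloy: σ_y = 189.0 MPa, ρ = 1850 kg/m³
  silicon carbide: σ_y = 383.0 MPa, ρ = 3200 kg/m³
  beryllium: M = 158 kN·m/kg
  silicon carbide: M = 120 kN·m/kg
  magnesium alloy: M = 102 kN·m/kg
  nylon: M = 79.2 kN·m/kg
  alumina ceramic: M = 72.0 kN·m/kg
  polycarbonate: M = 56.5 kN·m/kg
Beryllium ranks first.

beryllium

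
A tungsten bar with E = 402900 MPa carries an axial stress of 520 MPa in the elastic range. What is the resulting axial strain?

1.29×10⁻³

E = 402900 MPa = 402.9 GPa = 402900 MPa.
ε = σ/E = 520 / 402900 = 1.29×10⁻³.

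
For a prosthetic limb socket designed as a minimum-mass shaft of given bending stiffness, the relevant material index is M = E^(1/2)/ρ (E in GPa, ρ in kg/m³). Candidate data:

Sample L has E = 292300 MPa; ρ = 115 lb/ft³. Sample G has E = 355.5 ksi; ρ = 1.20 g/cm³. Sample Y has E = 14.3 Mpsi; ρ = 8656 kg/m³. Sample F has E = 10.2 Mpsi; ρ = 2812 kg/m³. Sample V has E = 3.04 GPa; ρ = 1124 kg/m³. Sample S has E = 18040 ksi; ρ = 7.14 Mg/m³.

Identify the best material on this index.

sample L

Putting every candidate on a common basis:
  sample L: E = 292.3 GPa, ρ = 1842 kg/m³
  sample G: E = 2.451 GPa, ρ = 1200 kg/m³
  sample Y: E = 98.60 GPa, ρ = 8656 kg/m³
  sample F: E = 70.33 GPa, ρ = 2812 kg/m³
  sample V: E = 3.040 GPa, ρ = 1124 kg/m³
  sample S: E = 124.4 GPa, ρ = 7140 kg/m³
  sample L: M = 9.28×10⁻³
  sample F: M = 2.98×10⁻³
  sample S: M = 1.56×10⁻³
  sample V: M = 1.55×10⁻³
  sample G: M = 1.30×10⁻³
  sample Y: M = 1.15×10⁻³
The maximum is for sample L.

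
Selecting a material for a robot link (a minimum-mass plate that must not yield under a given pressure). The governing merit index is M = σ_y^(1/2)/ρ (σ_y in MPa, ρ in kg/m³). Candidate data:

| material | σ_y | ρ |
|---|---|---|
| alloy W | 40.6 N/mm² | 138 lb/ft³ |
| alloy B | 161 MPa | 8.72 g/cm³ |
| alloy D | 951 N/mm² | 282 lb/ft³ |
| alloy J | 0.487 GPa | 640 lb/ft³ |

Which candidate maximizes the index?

alloy D

After converting to SI:
  alloy W: σ_y = 40.60 MPa, ρ = 2211 kg/m³
  alloy B: σ_y = 161.0 MPa, ρ = 8720 kg/m³
  alloy D: σ_y = 951.0 MPa, ρ = 4517 kg/m³
  alloy J: σ_y = 487.0 MPa, ρ = 10250 kg/m³
  alloy D: M = 6.83×10⁻³
  alloy W: M = 2.88×10⁻³
  alloy J: M = 2.15×10⁻³
  alloy B: M = 1.46×10⁻³
Alloy D ranks first.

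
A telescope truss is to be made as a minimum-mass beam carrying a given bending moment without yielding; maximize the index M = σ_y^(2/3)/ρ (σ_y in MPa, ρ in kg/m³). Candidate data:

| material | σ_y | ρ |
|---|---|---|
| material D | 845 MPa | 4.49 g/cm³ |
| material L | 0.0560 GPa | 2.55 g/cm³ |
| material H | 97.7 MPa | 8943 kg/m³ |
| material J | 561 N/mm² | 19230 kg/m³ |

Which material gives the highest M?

Normalizing units and computing the index:
  material D: σ_y = 845.0 MPa, ρ = 4490 kg/m³
  material L: σ_y = 56.00 MPa, ρ = 2550 kg/m³
  material H: σ_y = 97.70 MPa, ρ = 8943 kg/m³
  material J: σ_y = 561.0 MPa, ρ = 19230 kg/m³
  material D: M = 19.9×10⁻³
  material L: M = 5.74×10⁻³
  material J: M = 3.54×10⁻³
  material H: M = 2.37×10⁻³
Material D ranks first.

material D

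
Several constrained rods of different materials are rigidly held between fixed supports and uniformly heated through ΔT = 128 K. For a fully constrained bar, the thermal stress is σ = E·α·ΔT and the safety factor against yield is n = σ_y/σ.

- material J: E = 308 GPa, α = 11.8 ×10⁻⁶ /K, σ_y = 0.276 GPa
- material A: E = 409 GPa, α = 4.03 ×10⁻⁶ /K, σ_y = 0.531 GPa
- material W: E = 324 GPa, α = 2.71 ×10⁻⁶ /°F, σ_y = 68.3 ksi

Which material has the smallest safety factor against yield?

Per material, after unit conversion:
  material J: E = 308.0, α = 11.8, σ_y = 276.0 → σ = 465 MPa, n = 0.593
  material A: E = 409.0, α = 4.03, σ_y = 531.0 → σ = 211 MPa, n = 2.52
  material W: E = 324.0, α = 4.88, σ_y = 470.9 → σ = 202 MPa, n = 2.33
Material J has the lowest safety factor, n = 0.593.

material J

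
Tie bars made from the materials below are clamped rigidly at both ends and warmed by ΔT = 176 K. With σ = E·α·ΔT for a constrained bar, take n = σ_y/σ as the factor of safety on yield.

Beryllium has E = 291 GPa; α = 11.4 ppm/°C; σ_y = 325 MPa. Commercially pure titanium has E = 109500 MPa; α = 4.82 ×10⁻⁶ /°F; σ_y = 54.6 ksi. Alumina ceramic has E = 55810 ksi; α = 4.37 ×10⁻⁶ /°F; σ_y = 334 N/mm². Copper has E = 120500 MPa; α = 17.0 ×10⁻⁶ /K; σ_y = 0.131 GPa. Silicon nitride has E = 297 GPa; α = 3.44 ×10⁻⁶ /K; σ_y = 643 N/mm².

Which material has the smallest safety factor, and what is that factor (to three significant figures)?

copper, n = 0.363

With everything in SI (GPa, ×10⁻⁶/K, MPa):
  beryllium: E = 291.0, α = 11.4, σ_y = 325.0 → σ = 584 MPa, n = 0.557
  commercially pure titanium: E = 109.5, α = 8.68, σ_y = 376.5 → σ = 167 MPa, n = 2.25
  alumina ceramic: E = 384.8, α = 7.87, σ_y = 334.0 → σ = 533 MPa, n = 0.627
  copper: E = 120.5, α = 17.0, σ_y = 131.0 → σ = 361 MPa, n = 0.363
  silicon nitride: E = 297.0, α = 3.44, σ_y = 643.0 → σ = 180 MPa, n = 3.58
The minimum is copper at n = 0.363.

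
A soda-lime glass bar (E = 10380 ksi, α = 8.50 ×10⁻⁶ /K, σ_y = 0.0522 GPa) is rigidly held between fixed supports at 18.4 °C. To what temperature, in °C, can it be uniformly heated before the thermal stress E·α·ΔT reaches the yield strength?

104 °C

E = 10380 ksi = 71.57 GPa.
σ_y = 0.0522 GPa = 52.20 MPa.
E·α·ΔT = 52.20 MPa ⇒ ΔT = 52.20 / (71.57×10³ × 8.50×10⁻⁶) = 85.81 K.
T = 18.4 + 85.81 = 104.2 °C.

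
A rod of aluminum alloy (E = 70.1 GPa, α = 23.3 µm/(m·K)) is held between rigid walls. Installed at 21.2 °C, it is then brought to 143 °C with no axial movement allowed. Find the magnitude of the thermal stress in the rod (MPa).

199 MPa

ΔT = 121.8 K. Constrained thermal stress σ = E·α·ΔT = 70.10×10³ MPa × 23.3×10⁻⁶ × 121.8 = 199 MPa (compressive).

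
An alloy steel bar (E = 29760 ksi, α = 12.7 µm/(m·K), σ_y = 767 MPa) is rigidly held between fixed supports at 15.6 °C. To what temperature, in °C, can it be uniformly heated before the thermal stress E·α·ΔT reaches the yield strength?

310 °C

E = 29760 ksi = 205.2 GPa.
E·α·ΔT = 767.0 MPa ⇒ ΔT = 767.0 / (205.2×10³ × 12.7×10⁻⁶) = 294.3 K.
T = 15.6 + 294.3 = 309.9 °C.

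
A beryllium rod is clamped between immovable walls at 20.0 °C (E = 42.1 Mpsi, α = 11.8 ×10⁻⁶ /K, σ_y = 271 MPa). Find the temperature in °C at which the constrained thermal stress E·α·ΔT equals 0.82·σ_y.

E = 42.1 Mpsi = 290.3 GPa.
E·α·ΔT = 222.2 MPa ⇒ ΔT = 222.2 / (290.3×10³ × 11.8×10⁻⁶) = 64.88 K.
T = 20.0 + 64.88 = 84.88 °C.

84.9 °C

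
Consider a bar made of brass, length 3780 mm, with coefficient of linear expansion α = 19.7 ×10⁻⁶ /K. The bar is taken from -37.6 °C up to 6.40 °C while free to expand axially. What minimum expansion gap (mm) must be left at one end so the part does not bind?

ΔT = 6.40 − (-37.6) = 44.00 K.
ΔL = α·L₀·ΔT = 19.7×10⁻⁶ × 3780 mm × 44.00 K = 3.28 mm.

3.28 mm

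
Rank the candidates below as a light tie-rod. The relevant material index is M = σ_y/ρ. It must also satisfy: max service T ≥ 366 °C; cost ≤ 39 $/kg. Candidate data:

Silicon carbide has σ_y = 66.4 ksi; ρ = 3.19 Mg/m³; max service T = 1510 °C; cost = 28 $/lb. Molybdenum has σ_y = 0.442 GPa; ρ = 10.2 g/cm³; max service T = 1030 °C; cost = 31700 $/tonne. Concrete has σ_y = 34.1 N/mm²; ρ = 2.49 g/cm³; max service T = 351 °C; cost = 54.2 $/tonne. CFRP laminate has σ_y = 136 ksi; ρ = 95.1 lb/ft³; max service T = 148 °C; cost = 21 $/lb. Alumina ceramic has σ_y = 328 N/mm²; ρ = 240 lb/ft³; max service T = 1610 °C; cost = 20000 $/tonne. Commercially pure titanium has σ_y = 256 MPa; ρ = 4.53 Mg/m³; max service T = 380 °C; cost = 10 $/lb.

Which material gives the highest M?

Screen on constraints: max service T ≥ 366 °C; cost ≤ 39 $/kg. Survivors: molybdenum, alumina ceramic, commercially pure titanium.
Convert each candidate to consistent units, then evaluate M:
  molybdenum: σ_y = 442.0 MPa, ρ = 10200 kg/m³
  alumina ceramic: σ_y = 328.0 MPa, ρ = 3844 kg/m³
  commercially pure titanium: σ_y = 256.0 MPa, ρ = 4530 kg/m³
  alumina ceramic: M = 85.3 kN·m/kg
  commercially pure titanium: M = 56.5 kN·m/kg
  molybdenum: M = 43.3 kN·m/kg
Highest index: alumina ceramic.

alumina ceramic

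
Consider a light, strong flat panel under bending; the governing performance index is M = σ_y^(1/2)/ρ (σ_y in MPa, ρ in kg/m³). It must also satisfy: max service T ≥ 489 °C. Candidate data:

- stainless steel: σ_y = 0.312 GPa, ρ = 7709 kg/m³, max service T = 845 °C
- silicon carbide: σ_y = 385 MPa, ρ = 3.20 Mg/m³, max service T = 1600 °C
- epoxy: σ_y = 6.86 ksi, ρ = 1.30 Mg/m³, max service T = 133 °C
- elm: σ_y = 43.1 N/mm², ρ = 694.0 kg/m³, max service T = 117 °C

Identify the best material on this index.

Screen on constraints: max service T ≥ 489 °C. Survivors: stainless steel, silicon carbide.
Convert each candidate to consistent units, then evaluate M:
  stainless steel: σ_y = 312.0 MPa, ρ = 7709 kg/m³
  silicon carbide: σ_y = 385.0 MPa, ρ = 3200 kg/m³
  silicon carbide: M = 6.13×10⁻³
  stainless steel: M = 2.29×10⁻³
Highest index: silicon carbide.

silicon carbide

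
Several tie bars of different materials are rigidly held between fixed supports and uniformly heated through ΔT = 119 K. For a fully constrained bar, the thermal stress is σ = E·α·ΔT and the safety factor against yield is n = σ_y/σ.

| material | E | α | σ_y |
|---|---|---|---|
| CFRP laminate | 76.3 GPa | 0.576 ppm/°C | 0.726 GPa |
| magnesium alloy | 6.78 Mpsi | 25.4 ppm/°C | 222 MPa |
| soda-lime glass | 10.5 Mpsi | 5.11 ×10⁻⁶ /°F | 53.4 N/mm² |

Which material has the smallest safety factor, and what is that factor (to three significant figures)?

Converting E to GPa, α to ×10⁻⁶/K, σ_y to MPa, then σ and n for each:
  CFRP laminate: E = 76.30, α = 0.576, σ_y = 726.0 → σ = 5.23 MPa, n = 139
  magnesium alloy: E = 46.75, α = 25.4, σ_y = 222.0 → σ = 141 MPa, n = 1.57
  soda-lime glass: E = 72.39, α = 9.20, σ_y = 53.40 → σ = 79.2 MPa, n = 0.674
Soda-lime glass has the lowest safety factor, n = 0.674.

soda-lime glass, n = 0.674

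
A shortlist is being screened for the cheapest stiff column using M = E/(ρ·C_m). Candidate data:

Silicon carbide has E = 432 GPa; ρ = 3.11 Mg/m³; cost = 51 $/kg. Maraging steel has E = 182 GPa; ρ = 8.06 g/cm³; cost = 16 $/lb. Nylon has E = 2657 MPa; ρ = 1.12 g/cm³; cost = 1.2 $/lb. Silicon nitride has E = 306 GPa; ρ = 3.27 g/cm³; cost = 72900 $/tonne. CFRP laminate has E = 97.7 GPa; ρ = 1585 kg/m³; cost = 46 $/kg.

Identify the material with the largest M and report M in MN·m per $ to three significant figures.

silicon carbide, M = 2.72 MN·m per $

After converting to SI:
  silicon carbide: E = 432.0 GPa, ρ = 3110 kg/m³, cost = 51.00 $/kg
  maraging steel: E = 182.0 GPa, ρ = 8060 kg/m³, cost = 35.27 $/kg
  nylon: E = 2.657 GPa, ρ = 1120 kg/m³, cost = 2.646 $/kg
  silicon nitride: E = 306.0 GPa, ρ = 3270 kg/m³, cost = 72.90 $/kg
  CFRP laminate: E = 97.70 GPa, ρ = 1585 kg/m³, cost = 46.00 $/kg
  silicon carbide: M = 2.72 MN·m per $
  CFRP laminate: M = 1.34 MN·m per $
  silicon nitride: M = 1.28 MN·m per $
  nylon: M = 0.897 MN·m per $
  maraging steel: M = 0.640 MN·m per $
Highest index: silicon carbide.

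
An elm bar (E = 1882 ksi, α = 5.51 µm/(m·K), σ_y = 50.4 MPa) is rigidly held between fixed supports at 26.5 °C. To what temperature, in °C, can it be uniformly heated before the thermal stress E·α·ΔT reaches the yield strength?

731 °C

E = 1882 ksi = 12.98 GPa.
E·α·ΔT = 50.40 MPa ⇒ ΔT = 50.40 / (12.98×10³ × 5.51×10⁻⁶) = 704.9 K.
T = 26.5 + 704.9 = 731.4 °C.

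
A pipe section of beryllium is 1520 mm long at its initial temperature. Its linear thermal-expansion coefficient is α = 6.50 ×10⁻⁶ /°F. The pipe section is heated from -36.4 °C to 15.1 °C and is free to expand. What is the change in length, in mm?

0.916 mm

Convert α: 6.50×10⁻⁶/°F × (9/5) = 11.7×10⁻⁶/K.
ΔT = 15.1 − (-36.4) = 51.50 K.
ΔL = α·L₀·ΔT = 11.7×10⁻⁶ × 1520 mm × 51.50 K = 0.916 mm.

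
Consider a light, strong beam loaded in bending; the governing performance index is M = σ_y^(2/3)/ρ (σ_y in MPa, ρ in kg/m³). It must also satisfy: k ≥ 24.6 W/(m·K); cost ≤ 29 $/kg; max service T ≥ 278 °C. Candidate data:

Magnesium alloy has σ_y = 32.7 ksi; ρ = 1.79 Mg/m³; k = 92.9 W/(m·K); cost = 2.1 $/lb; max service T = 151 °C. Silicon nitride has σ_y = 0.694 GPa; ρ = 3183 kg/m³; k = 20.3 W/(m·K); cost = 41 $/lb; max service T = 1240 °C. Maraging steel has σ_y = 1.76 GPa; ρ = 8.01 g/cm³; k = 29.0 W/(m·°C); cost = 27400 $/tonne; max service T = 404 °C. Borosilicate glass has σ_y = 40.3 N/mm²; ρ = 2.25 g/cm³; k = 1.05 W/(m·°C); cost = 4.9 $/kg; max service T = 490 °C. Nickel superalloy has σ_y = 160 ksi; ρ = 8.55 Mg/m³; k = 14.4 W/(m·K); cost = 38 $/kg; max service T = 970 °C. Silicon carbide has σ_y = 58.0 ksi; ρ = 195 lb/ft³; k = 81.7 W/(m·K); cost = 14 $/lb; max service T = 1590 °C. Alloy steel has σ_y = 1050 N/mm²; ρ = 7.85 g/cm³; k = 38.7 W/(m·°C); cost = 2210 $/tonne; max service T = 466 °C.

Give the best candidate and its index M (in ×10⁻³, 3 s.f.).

Screen on constraints: k ≥ 24.6 W/(m·K); cost ≤ 29 $/kg; max service T ≥ 278 °C. Survivors: maraging steel, alloy steel.
After converting to SI:
  maraging steel: σ_y = 1760 MPa, ρ = 8010 kg/m³
  alloy steel: σ_y = 1050 MPa, ρ = 7850 kg/m³
  maraging steel: M = 18.2×10⁻³
  alloy steel: M = 13.2×10⁻³
Maraging steel ranks first.

maraging steel, M = 18.2×10⁻³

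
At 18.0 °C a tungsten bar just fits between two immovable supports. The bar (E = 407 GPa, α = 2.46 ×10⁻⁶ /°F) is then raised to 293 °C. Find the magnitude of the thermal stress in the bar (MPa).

α = 2.46×10⁻⁶/°F × 9/5 = 4.43×10⁻⁶/K.
ΔT = 275.0 K. Constrained thermal stress σ = E·α·ΔT = 407.0×10³ MPa × 4.43×10⁻⁶ × 275.0 = 496 MPa (compressive).

496 MPa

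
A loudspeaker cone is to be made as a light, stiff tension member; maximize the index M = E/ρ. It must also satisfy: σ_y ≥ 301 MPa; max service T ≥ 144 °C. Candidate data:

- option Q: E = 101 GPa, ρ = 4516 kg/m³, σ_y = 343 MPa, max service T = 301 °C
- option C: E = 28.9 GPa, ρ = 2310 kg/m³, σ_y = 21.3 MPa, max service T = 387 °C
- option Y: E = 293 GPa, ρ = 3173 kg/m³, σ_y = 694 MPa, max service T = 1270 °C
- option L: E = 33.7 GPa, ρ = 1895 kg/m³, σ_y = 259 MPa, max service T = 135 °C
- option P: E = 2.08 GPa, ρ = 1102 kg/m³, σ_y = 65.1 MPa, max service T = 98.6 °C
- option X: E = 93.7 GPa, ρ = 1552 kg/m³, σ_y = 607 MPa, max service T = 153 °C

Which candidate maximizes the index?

Screen on constraints: σ_y ≥ 301 MPa; max service T ≥ 144 °C. Survivors: option Q, option Y, option X.
Per-candidate index values:
  option Y: M = 92.3 MN·m/kg
  option X: M = 60.4 MN·m/kg
  option Q: M = 22.4 MN·m/kg
Option Y has the largest M.

option Y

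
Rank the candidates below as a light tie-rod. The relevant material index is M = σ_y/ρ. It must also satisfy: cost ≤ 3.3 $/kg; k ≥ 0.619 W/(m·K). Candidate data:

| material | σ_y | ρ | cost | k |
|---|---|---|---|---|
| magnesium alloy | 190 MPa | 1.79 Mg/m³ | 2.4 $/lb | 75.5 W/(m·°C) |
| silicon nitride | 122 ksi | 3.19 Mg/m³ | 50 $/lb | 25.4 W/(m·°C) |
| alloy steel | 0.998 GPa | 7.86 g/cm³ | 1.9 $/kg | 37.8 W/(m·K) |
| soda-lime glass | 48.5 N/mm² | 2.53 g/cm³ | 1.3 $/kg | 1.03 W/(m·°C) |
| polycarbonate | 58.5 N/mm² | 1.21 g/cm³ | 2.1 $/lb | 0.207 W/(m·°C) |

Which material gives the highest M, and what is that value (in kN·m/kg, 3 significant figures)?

Screen on constraints: cost ≤ 3.3 $/kg; k ≥ 0.619 W/(m·K). Survivors: alloy steel, soda-lime glass.
In SI units:
  alloy steel: σ_y = 998.0 MPa, ρ = 7860 kg/m³
  soda-lime glass: σ_y = 48.50 MPa, ρ = 2530 kg/m³
  alloy steel: M = 127 kN·m/kg
  soda-lime glass: M = 19.2 kN·m/kg
The maximum is for alloy steel.

alloy steel, M = 127 kN·m/kg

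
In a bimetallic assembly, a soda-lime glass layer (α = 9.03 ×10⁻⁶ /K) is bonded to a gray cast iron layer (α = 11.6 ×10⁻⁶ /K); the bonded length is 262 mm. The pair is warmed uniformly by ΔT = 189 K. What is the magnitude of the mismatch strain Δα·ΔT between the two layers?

4.86×10⁻⁴

Δα = |9.03 − 11.6|×10⁻⁶/K = 2.57×10⁻⁶/K.
Mismatch strain = Δα·ΔT = 2.57×10⁻⁶ × 189.0 = 4.86×10⁻⁴.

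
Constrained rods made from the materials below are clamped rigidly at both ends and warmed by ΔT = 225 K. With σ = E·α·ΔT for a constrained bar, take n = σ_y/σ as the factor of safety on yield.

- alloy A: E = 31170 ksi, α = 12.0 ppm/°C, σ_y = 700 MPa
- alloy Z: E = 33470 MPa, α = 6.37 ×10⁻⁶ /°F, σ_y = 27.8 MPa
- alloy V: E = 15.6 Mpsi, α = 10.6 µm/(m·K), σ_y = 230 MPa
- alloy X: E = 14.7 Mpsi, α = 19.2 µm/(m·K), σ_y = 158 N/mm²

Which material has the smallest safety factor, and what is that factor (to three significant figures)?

alloy Z, n = 0.322

With everything in SI (GPa, ×10⁻⁶/K, MPa):
  alloy A: E = 214.9, α = 12.0, σ_y = 700.0 → σ = 580 MPa, n = 1.21
  alloy Z: E = 33.47, α = 11.5, σ_y = 27.80 → σ = 86.3 MPa, n = 0.322
  alloy V: E = 107.6, α = 10.6, σ_y = 230.0 → σ = 257 MPa, n = 0.897
  alloy X: E = 101.4, α = 19.2, σ_y = 158.0 → σ = 438 MPa, n = 0.361
Alloy Z has the lowest safety factor, n = 0.322.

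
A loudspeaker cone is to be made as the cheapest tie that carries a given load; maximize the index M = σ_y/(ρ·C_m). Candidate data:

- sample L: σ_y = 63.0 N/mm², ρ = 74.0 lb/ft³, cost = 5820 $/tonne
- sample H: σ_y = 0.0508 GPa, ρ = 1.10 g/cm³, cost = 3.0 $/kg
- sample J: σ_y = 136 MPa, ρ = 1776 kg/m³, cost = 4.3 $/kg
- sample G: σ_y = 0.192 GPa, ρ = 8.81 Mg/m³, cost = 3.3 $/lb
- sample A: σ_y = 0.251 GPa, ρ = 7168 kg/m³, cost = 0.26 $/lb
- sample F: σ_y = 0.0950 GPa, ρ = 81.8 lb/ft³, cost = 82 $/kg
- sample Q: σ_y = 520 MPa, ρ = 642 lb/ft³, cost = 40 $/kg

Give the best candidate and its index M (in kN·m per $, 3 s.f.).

After converting to SI:
  sample L: σ_y = 63.00 MPa, ρ = 1185 kg/m³, cost = 5.820 $/kg
  sample H: σ_y = 50.80 MPa, ρ = 1100 kg/m³, cost = 3.000 $/kg
  sample J: σ_y = 136.0 MPa, ρ = 1776 kg/m³, cost = 4.300 $/kg
  sample G: σ_y = 192.0 MPa, ρ = 8810 kg/m³, cost = 7.275 $/kg
  sample A: σ_y = 251.0 MPa, ρ = 7168 kg/m³, cost = 0.5732 $/kg
  sample F: σ_y = 95.00 MPa, ρ = 1310 kg/m³, cost = 82.00 $/kg
  sample Q: σ_y = 520.0 MPa, ρ = 10280 kg/m³, cost = 40.00 $/kg
  sample A: M = 61.1 kN·m per $
  sample J: M = 17.8 kN·m per $
  sample H: M = 15.4 kN·m per $
  sample L: M = 9.13 kN·m per $
  sample G: M = 3.00 kN·m per $
  sample Q: M = 1.26 kN·m per $
  sample F: M = 0.884 kN·m per $
Sample A has the largest M.

sample A, M = 61.1 kN·m per $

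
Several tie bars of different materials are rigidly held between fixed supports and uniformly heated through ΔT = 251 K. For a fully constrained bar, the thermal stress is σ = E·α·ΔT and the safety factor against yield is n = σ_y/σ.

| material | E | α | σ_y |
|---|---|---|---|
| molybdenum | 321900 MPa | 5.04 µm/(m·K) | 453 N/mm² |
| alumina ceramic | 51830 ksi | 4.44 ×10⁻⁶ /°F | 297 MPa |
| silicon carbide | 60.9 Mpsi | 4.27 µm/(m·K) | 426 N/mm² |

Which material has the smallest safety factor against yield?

Per material, after unit conversion:
  molybdenum: E = 321.9, α = 5.04, σ_y = 453.0 → σ = 407 MPa, n = 1.11
  alumina ceramic: E = 357.4, α = 7.99, σ_y = 297.0 → σ = 717 MPa, n = 0.414
  silicon carbide: E = 419.9, α = 4.27, σ_y = 426.0 → σ = 450 MPa, n = 0.947
The minimum is alumina ceramic at n = 0.414.

alumina ceramic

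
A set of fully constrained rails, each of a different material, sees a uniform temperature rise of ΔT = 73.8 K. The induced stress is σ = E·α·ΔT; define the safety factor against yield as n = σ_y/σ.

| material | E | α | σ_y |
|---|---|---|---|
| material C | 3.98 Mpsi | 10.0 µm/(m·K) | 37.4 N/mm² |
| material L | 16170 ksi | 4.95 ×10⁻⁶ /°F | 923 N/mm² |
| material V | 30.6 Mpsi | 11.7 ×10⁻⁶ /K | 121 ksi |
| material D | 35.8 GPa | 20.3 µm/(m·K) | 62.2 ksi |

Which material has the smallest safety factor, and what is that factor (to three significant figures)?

material C, n = 1.85

With everything in SI (GPa, ×10⁻⁶/K, MPa):
  material C: E = 27.44, α = 10.0, σ_y = 37.40 → σ = 20.3 MPa, n = 1.85
  material L: E = 111.5, α = 8.91, σ_y = 923.0 → σ = 73.3 MPa, n = 12.6
  material V: E = 211.0, α = 11.7, σ_y = 834.3 → σ = 182 MPa, n = 4.58
  material D: E = 35.80, α = 20.3, σ_y = 428.9 → σ = 53.6 MPa, n = 8.00
Smallest n: material C with n = 1.85.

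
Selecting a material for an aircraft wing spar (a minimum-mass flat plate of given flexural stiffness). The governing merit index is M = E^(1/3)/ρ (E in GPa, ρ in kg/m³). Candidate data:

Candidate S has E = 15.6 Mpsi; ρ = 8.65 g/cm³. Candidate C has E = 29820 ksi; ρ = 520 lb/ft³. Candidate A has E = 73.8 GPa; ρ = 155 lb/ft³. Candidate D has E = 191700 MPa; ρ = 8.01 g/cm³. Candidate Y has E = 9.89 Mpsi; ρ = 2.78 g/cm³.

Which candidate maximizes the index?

After converting to SI:
  candidate S: E = 107.6 GPa, ρ = 8650 kg/m³
  candidate C: E = 205.6 GPa, ρ = 8330 kg/m³
  candidate A: E = 73.80 GPa, ρ = 2483 kg/m³
  candidate D: E = 191.7 GPa, ρ = 8010 kg/m³
  candidate Y: E = 68.19 GPa, ρ = 2780 kg/m³
  candidate A: M = 1.69×10⁻³
  candidate Y: M = 1.47×10⁻³
  candidate D: M = 0.720×10⁻³
  candidate C: M = 0.709×10⁻³
  candidate S: M = 0.550×10⁻³
Candidate A has the largest M.

candidate A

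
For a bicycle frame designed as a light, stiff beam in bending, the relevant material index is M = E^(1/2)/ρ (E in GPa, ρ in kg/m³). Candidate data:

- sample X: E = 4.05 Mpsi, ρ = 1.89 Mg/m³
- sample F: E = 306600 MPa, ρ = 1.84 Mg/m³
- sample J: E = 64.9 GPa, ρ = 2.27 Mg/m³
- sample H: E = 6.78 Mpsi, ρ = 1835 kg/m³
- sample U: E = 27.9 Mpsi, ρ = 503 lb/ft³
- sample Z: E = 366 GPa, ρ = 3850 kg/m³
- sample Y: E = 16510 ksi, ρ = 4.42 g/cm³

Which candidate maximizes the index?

sample F

Normalizing units and computing the index:
  sample X: E = 27.92 GPa, ρ = 1890 kg/m³
  sample F: E = 306.6 GPa, ρ = 1840 kg/m³
  sample J: E = 64.90 GPa, ρ = 2270 kg/m³
  sample H: E = 46.75 GPa, ρ = 1835 kg/m³
  sample U: E = 192.4 GPa, ρ = 8057 kg/m³
  sample Z: E = 366.0 GPa, ρ = 3850 kg/m³
  sample Y: E = 113.8 GPa, ρ = 4420 kg/m³
  sample F: M = 9.52×10⁻³
  sample Z: M = 4.97×10⁻³
  sample H: M = 3.73×10⁻³
  sample J: M = 3.55×10⁻³
  sample X: M = 2.80×10⁻³
  sample Y: M = 2.41×10⁻³
  sample U: M = 1.72×10⁻³
Highest index: sample F.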